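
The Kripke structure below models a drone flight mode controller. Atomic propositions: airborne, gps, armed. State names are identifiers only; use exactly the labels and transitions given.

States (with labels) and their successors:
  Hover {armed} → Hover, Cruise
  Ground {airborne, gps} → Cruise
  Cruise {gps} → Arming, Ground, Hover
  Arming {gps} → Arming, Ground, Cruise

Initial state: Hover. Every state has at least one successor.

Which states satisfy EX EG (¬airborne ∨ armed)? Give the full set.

States satisfying EG (¬airborne ∨ armed): {Hover, Cruise, Arming}.
States satisfying EX EG (¬airborne ∨ armed): {Hover, Ground, Cruise, Arming}.

{Hover, Ground, Cruise, Arming}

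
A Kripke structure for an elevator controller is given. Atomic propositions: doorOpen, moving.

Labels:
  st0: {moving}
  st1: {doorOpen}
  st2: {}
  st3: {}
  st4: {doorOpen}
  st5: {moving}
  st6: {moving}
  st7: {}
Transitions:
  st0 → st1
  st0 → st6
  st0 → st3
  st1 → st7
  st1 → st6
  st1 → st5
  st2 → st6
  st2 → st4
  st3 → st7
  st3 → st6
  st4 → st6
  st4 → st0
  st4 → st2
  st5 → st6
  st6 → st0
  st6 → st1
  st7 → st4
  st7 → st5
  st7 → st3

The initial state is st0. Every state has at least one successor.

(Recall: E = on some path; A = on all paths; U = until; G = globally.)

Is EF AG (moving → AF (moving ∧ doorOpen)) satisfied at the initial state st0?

States satisfying AG (moving → AF (moving ∧ doorOpen)): ∅.
States satisfying EF AG (moving → AF (moving ∧ doorOpen)): ∅.
No suitable path/successor from st0 witnesses the formula.
st0 ∉ Sat(EF AG (moving → AF (moving ∧ doorOpen))).

Violated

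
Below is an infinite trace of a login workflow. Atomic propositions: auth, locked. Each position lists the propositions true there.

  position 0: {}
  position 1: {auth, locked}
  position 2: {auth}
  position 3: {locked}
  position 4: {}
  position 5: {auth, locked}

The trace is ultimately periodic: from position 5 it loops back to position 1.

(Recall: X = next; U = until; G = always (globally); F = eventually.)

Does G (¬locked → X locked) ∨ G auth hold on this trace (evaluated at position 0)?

Yes

¬locked → X locked holds at every position 0..5, and those are all positions ever visited, so G (¬locked → X locked) holds.
Positions where ¬locked holds: 0, 2, 4.
Check X locked at each: 0→ok, 2→ok, 4→ok.
auth must hold at every position from 0 onward. It fails at position 0, so G auth is false.
At position 0: G (¬locked → X locked) is true; G auth is false; so G (¬locked → X locked) ∨ G auth is true.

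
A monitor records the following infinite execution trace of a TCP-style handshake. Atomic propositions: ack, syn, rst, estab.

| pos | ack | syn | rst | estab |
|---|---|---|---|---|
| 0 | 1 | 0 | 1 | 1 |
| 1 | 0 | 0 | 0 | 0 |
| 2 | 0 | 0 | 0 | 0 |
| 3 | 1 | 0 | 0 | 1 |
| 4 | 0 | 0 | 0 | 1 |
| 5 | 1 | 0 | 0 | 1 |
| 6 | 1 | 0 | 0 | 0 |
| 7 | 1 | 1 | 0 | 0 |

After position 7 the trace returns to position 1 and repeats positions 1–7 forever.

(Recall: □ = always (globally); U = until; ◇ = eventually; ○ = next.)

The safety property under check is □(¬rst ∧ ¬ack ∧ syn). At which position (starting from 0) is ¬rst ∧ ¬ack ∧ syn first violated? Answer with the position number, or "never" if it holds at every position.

At position 0 the labels are {ack, estab, rst}, so ¬rst ∧ ¬ack ∧ syn is false there. This is the first violation.

0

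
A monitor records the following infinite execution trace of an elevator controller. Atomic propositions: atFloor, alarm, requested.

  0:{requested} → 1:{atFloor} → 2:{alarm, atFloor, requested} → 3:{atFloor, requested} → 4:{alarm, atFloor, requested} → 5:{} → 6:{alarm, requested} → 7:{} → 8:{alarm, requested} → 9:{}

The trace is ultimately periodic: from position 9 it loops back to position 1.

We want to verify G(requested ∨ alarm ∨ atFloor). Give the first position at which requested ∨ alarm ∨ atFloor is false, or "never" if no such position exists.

5

Check requested ∨ alarm ∨ atFloor at each position in order: 0 ✓, 1 ✓, 2 ✓, 3 ✓, 4 ✓.
At position 5 the labels are {}, so requested ∨ alarm ∨ atFloor is false there. This is the first violation.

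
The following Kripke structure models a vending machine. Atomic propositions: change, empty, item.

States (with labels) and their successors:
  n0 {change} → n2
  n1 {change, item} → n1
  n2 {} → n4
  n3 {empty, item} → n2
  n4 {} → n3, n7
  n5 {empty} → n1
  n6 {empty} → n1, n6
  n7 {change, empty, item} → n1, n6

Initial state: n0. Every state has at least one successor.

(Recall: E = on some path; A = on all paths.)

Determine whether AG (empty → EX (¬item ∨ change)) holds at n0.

Holds

States satisfying empty → EX (¬item ∨ change): {n0, n1, n2, n3, n4, n5, n6, n7}.
States satisfying AG (empty → EX (¬item ∨ change)): {n0, n1, n2, n3, n4, n5, n6, n7}.
Every state reachable from n0 satisfies empty → EX (¬item ∨ change).
n0 ∈ Sat(AG (empty → EX (¬item ∨ change))).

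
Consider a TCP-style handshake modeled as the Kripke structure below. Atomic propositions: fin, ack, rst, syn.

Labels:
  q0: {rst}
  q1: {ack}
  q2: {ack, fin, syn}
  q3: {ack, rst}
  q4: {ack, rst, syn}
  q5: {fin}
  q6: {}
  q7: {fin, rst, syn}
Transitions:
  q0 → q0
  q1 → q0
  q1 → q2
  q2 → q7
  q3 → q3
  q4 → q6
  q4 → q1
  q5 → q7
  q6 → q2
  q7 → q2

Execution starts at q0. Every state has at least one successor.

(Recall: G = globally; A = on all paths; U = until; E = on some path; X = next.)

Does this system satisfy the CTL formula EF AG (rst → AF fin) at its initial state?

Violated

States satisfying AG (rst → AF fin): {q2, q5, q6, q7}.
States satisfying EF AG (rst → AF fin): {q1, q2, q4, q5, q6, q7}.
No suitable path/successor from q0 witnesses the formula.
q0 ∉ Sat(EF AG (rst → AF fin)).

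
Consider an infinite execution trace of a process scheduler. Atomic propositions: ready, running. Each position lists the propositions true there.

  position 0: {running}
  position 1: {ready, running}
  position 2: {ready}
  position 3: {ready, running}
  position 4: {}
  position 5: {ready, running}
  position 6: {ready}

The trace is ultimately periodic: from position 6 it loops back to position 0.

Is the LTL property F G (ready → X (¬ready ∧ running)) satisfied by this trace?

G (ready → X (¬ready ∧ running)) is false at every position 0..6, so it never becomes true and F G (ready → X (¬ready ∧ running)) fails.

No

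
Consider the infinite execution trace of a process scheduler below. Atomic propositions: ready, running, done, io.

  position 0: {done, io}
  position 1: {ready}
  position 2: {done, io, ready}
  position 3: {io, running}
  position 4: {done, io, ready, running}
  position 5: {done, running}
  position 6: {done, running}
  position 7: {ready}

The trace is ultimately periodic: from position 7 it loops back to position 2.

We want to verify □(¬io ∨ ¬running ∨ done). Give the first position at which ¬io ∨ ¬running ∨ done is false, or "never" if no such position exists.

Check ¬io ∨ ¬running ∨ done at each position in order: 0 ✓, 1 ✓, 2 ✓.
At position 3 the labels are {io, running}, so ¬io ∨ ¬running ∨ done is false there. This is the first violation.

3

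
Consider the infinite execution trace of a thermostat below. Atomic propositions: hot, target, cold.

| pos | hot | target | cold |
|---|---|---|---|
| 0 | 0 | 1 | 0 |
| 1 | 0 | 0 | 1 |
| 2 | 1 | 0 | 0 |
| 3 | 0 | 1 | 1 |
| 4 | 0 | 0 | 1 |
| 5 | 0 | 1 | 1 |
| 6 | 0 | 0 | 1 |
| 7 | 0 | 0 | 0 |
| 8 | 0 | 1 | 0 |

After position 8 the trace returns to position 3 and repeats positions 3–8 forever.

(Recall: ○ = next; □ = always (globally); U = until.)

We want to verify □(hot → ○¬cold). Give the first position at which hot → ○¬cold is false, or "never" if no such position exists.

2

Check hot → ○¬cold at each position in order: 0 ✓, 1 ✓.
At position 2 the labels are {hot} and the next position 3 has {cold, target}, so hot → ○¬cold is false there. This is the first violation.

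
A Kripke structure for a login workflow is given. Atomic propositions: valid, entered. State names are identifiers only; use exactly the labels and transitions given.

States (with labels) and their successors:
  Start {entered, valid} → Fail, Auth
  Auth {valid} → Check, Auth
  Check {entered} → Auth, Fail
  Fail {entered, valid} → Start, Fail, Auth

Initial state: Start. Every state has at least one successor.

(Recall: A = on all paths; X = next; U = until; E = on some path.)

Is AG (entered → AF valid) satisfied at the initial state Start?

Satisfied

States satisfying entered → AF valid: {Start, Auth, Check, Fail}.
States satisfying AG (entered → AF valid): {Start, Auth, Check, Fail}.
Every state reachable from Start satisfies entered → AF valid.
Start ∈ Sat(AG (entered → AF valid)).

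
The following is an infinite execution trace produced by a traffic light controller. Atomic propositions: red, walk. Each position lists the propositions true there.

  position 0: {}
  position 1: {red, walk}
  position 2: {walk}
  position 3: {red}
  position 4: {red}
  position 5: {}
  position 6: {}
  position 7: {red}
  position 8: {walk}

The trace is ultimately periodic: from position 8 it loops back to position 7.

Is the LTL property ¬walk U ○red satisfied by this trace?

Walking from position 0: ○red first holds at position 0, and ¬walk holds at every earlier position along the way, so ¬walk U ○red holds.

Yes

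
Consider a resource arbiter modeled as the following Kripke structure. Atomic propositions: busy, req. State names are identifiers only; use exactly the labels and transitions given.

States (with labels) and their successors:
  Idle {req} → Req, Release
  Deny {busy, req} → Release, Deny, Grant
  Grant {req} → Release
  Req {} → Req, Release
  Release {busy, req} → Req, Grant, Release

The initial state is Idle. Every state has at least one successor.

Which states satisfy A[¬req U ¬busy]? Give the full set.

States satisfying ¬req: {Req}.
States satisfying ¬busy: {Idle, Grant, Req}.
States satisfying A[¬req U ¬busy]: {Idle, Grant, Req}.

{Idle, Grant, Req}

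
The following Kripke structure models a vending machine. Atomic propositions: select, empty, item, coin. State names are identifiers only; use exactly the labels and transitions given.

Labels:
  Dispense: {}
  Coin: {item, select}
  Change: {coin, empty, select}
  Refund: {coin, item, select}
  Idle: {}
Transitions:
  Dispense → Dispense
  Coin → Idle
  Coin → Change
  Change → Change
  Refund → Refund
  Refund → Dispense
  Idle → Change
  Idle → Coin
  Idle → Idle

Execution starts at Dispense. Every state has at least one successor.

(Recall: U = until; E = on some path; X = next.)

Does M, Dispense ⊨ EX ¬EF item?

Holds

States satisfying ¬EF item: {Dispense, Change}.
States satisfying EX ¬EF item: {Dispense, Coin, Change, Refund, Idle}.
Dispense ∈ Sat(EX ¬EF item).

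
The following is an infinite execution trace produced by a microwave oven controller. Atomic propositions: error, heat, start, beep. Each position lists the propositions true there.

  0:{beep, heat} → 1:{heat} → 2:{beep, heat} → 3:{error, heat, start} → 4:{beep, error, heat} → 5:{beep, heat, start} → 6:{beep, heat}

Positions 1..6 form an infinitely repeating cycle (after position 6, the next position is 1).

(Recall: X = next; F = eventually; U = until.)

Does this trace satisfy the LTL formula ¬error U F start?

Holds

Walking from position 0: F start first holds at position 0, and ¬error holds at every earlier position along the way, so ¬error U F start holds.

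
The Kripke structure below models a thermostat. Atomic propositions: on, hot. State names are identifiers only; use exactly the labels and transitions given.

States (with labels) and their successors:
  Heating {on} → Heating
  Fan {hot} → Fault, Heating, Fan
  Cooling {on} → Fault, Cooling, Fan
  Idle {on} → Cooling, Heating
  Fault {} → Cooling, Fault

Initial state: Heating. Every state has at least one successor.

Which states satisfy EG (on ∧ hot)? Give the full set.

none

States satisfying on ∧ hot: ∅.
States satisfying EG (on ∧ hot): ∅.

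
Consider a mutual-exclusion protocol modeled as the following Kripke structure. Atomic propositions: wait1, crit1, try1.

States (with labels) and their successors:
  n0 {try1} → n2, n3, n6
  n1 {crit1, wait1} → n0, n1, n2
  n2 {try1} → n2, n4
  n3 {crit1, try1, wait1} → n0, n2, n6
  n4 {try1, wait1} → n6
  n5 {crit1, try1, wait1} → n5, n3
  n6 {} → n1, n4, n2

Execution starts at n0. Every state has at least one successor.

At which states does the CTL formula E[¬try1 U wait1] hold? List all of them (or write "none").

States satisfying ¬try1: {n1, n6}.
States satisfying wait1: {n1, n3, n4, n5}.
States satisfying E[¬try1 U wait1]: {n1, n3, n4, n5, n6}.

{n1, n3, n4, n5, n6}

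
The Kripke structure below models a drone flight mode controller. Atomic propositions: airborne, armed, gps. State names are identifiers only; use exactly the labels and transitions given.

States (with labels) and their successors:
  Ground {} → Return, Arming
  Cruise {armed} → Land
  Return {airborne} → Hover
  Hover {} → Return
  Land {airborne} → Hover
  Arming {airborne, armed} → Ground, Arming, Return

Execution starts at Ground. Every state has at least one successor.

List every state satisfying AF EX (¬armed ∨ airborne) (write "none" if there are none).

States satisfying EX (¬armed ∨ airborne): {Ground, Cruise, Return, Hover, Land, Arming}.
States satisfying AF EX (¬armed ∨ airborne): {Ground, Cruise, Return, Hover, Land, Arming}.

{Ground, Cruise, Return, Hover, Land, Arming}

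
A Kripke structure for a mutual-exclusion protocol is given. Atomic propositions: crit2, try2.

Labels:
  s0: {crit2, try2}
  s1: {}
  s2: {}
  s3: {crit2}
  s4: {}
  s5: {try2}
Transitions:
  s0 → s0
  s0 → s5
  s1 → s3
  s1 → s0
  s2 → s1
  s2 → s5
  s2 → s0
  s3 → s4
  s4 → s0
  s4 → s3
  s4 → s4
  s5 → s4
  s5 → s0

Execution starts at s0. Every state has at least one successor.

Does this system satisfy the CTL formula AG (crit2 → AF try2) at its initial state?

States satisfying crit2 → AF try2: {s0, s1, s2, s4, s5}.
States satisfying AG (crit2 → AF try2): ∅.
s3 is reachable from s0 and violates crit2 → AF try2, so AG fails at s0.
s0 ∉ Sat(AG (crit2 → AF try2)).

Does not hold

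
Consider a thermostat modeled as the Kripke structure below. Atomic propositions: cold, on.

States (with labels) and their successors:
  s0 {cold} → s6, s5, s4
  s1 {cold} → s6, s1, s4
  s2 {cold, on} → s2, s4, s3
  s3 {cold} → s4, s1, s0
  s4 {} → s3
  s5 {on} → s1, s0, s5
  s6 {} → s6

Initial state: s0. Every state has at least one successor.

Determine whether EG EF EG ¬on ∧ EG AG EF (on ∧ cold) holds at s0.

Does not hold

States satisfying EF EG ¬on: {s0, s1, s2, s3, s4, s5, s6}.
States satisfying EG EF EG ¬on: {s0, s1, s2, s3, s4, s5, s6}.
States satisfying AG EF (on ∧ cold): ∅.
States satisfying EG AG EF (on ∧ cold): ∅.
States satisfying EG EF EG ¬on ∧ EG AG EF (on ∧ cold): ∅.
s0 ∉ Sat(EG EF EG ¬on ∧ EG AG EF (on ∧ cold)).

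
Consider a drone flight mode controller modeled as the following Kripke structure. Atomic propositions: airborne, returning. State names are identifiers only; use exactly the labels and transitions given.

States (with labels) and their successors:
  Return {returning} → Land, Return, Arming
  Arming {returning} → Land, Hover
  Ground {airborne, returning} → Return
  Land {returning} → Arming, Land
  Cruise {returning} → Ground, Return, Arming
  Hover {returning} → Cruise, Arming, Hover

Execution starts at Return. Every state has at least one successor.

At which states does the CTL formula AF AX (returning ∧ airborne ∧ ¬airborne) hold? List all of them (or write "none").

States satisfying AX (returning ∧ airborne ∧ ¬airborne): ∅.
States satisfying AF AX (returning ∧ airborne ∧ ¬airborne): ∅.

none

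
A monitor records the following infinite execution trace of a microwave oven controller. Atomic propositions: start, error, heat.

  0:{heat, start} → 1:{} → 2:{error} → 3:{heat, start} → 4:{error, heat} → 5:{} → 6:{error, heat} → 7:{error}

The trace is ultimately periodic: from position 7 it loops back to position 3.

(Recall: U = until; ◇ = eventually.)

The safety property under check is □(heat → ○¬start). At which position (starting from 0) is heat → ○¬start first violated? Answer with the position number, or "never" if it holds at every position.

heat → ○¬start holds at every position 0..7, and those are all the positions the trace ever visits, so the invariant □(heat → ○¬start) is never violated.

never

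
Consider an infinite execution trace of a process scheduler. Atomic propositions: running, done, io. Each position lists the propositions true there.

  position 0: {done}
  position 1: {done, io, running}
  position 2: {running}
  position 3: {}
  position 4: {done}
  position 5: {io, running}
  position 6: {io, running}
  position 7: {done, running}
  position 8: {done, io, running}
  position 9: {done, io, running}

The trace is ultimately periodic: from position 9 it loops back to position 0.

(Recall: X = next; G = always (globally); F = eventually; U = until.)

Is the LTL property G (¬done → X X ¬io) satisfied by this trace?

No

¬done → X X ¬io must hold at every position from 0 onward. It fails at position 3, so G (¬done → X X ¬io) is false.
Positions where ¬done holds: 2, 3, 5, 6.
Check X X ¬io at each: 2→ok, 3→fails, 5→ok, 6→fails.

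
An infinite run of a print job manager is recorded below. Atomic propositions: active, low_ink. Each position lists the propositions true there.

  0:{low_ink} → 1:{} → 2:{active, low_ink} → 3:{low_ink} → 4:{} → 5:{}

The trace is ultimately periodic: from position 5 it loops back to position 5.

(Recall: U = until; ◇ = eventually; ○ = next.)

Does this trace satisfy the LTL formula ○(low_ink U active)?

No

The position after 0 is 1; low_ink U active is false there.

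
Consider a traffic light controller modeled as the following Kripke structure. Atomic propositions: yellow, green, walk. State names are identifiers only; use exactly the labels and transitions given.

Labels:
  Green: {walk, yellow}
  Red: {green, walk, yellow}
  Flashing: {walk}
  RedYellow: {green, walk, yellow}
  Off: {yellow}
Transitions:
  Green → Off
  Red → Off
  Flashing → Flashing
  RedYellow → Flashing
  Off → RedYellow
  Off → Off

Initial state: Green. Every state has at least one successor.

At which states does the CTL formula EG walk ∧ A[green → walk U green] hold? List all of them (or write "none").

{RedYellow}

States satisfying walk: {Green, Red, Flashing, RedYellow}.
States satisfying EG walk: {Flashing, RedYellow}.
States satisfying green → walk: {Green, Red, Flashing, RedYellow, Off}.
States satisfying green: {Red, RedYellow}.
States satisfying A[green → walk U green]: {Red, RedYellow}.
States satisfying EG walk ∧ A[green → walk U green]: {RedYellow}.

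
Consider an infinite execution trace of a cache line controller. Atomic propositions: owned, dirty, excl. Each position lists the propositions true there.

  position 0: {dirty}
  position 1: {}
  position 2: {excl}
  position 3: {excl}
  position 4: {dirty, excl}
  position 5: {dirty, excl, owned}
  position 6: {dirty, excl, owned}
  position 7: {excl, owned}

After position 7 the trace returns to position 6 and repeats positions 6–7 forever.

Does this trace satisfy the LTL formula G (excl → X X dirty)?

Does not hold

excl → X X dirty must hold at every position from 0 onward. It fails at position 5, so G (excl → X X dirty) is false.
Positions where excl holds: 2, 3, 4, 5, 6, 7.
Check X X dirty at each: 2→ok, 3→ok, 4→ok, 5→fails, 6→ok, 7→fails.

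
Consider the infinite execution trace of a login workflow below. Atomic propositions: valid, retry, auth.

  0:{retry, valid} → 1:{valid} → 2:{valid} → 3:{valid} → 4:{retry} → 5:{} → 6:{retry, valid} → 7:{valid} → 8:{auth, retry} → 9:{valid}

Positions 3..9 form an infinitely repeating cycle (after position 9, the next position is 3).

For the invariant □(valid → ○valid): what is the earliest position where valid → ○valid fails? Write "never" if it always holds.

3

Check valid → ○valid at each position in order: 0 ✓, 1 ✓, 2 ✓.
At position 3 the labels are {valid} and the next position 4 has {retry}, so valid → ○valid is false there. This is the first violation.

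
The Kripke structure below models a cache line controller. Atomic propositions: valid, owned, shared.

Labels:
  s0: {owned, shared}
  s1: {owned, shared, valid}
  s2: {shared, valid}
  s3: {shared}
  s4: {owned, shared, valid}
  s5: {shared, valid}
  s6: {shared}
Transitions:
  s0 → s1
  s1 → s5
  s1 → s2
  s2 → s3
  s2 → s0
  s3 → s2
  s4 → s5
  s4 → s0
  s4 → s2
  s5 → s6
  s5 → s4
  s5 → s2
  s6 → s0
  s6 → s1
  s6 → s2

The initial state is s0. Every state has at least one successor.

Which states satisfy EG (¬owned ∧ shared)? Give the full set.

{s2, s3, s5, s6}

States satisfying ¬owned ∧ shared: {s2, s3, s5, s6}.
States satisfying EG (¬owned ∧ shared): {s2, s3, s5, s6}.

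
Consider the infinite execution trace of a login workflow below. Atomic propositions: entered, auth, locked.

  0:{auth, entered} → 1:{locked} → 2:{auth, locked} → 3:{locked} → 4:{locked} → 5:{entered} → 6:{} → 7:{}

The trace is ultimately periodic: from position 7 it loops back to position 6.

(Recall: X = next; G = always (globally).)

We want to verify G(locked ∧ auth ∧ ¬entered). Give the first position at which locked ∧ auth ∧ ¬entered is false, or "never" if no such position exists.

At position 0 the labels are {auth, entered}, so locked ∧ auth ∧ ¬entered is false there. This is the first violation.

0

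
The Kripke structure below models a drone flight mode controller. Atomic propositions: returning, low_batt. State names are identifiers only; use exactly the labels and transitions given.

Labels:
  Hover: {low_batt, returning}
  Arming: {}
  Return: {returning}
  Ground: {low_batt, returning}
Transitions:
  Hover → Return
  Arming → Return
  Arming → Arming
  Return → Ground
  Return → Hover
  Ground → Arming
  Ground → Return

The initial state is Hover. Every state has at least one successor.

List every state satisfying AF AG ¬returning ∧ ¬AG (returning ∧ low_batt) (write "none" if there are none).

States satisfying AG ¬returning: ∅.
States satisfying AF AG ¬returning: ∅.
States satisfying returning ∧ low_batt: {Hover, Ground}.
States satisfying AG (returning ∧ low_batt): ∅.
States satisfying ¬AG (returning ∧ low_batt): {Hover, Arming, Return, Ground}.
States satisfying AF AG ¬returning ∧ ¬AG (returning ∧ low_batt): ∅.

none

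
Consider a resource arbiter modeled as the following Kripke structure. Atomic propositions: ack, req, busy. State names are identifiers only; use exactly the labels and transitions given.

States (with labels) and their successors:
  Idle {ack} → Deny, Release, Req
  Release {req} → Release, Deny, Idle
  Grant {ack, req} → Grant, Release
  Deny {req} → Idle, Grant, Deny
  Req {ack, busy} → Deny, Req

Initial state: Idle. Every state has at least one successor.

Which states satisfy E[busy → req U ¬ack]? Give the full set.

States satisfying busy → req: {Idle, Release, Grant, Deny}.
States satisfying ¬ack: {Release, Deny}.
States satisfying E[busy → req U ¬ack]: {Idle, Release, Grant, Deny}.

{Idle, Release, Grant, Deny}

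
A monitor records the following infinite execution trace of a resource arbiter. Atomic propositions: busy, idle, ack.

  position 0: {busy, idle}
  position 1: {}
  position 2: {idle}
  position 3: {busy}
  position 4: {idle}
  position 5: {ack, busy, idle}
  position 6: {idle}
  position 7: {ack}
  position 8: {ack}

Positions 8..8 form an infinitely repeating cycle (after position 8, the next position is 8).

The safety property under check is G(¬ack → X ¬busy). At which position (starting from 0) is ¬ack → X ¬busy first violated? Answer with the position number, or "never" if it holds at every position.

Check ¬ack → X ¬busy at each position in order: 0 ✓, 1 ✓.
At position 2 the labels are {idle} and the next position 3 has {busy}, so ¬ack → X ¬busy is false there. This is the first violation.

2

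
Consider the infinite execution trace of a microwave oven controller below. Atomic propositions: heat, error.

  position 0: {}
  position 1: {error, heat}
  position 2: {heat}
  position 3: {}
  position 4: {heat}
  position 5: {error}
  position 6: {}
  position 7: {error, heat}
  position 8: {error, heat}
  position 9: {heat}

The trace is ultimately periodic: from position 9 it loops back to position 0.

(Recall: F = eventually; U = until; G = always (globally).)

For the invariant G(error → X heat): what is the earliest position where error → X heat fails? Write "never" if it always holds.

5

Check error → X heat at each position in order: 0 ✓, 1 ✓, 2 ✓, 3 ✓, 4 ✓.
At position 5 the labels are {error} and the next position 6 has {}, so error → X heat is false there. This is the first violation.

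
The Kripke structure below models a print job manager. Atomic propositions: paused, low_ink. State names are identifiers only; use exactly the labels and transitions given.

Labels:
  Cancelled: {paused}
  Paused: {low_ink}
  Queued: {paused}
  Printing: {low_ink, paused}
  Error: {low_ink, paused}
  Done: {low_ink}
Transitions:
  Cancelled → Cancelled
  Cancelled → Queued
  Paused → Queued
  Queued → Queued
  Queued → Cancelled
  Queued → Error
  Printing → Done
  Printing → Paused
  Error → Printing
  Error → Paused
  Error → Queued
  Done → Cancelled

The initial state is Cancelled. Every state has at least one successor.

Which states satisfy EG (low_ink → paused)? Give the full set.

{Cancelled, Queued, Error}

States satisfying low_ink → paused: {Cancelled, Queued, Printing, Error}.
States satisfying EG (low_ink → paused): {Cancelled, Queued, Error}.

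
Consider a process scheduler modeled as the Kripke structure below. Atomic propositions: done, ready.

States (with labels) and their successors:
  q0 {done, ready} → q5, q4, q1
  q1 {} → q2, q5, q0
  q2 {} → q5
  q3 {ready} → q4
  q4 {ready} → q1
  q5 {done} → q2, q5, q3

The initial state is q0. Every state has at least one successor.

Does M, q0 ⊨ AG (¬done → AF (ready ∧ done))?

Does not hold

States satisfying ¬done → AF (ready ∧ done): {q0, q5}.
States satisfying AG (¬done → AF (ready ∧ done)): ∅.
q1 is reachable from q0 and violates ¬done → AF (ready ∧ done), so AG fails at q0.
q0 ∉ Sat(AG (¬done → AF (ready ∧ done))).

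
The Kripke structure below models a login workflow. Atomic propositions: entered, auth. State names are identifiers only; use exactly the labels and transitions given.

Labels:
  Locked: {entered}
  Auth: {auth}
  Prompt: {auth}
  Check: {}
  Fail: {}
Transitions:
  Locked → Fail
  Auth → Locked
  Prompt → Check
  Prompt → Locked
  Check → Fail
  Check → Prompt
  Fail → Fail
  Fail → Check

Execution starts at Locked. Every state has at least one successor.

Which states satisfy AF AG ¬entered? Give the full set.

States satisfying AG ¬entered: ∅.
States satisfying AF AG ¬entered: ∅.

none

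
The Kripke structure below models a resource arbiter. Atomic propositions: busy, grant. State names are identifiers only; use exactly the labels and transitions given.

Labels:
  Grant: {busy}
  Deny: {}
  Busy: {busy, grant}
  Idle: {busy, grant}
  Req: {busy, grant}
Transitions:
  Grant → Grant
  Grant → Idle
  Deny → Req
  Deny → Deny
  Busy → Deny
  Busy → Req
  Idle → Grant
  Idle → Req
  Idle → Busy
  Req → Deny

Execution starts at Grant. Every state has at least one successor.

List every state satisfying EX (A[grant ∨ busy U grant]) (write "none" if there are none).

{Grant, Deny, Busy, Idle}

States satisfying A[grant ∨ busy U grant]: {Busy, Idle, Req}.
States satisfying EX (A[grant ∨ busy U grant]): {Grant, Deny, Busy, Idle}.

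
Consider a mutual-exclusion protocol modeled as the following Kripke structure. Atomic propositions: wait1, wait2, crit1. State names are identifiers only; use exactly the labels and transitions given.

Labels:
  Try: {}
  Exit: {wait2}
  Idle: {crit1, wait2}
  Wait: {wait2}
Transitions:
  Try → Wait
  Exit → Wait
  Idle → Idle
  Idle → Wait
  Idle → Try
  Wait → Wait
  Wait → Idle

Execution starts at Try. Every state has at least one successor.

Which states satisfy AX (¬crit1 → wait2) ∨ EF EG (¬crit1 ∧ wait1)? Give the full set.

States satisfying ¬crit1 → wait2: {Exit, Idle, Wait}.
States satisfying AX (¬crit1 → wait2): {Try, Exit, Wait}.
States satisfying EG (¬crit1 ∧ wait1): ∅.
States satisfying EF EG (¬crit1 ∧ wait1): ∅.
States satisfying AX (¬crit1 → wait2) ∨ EF EG (¬crit1 ∧ wait1): {Try, Exit, Wait}.

{Try, Exit, Wait}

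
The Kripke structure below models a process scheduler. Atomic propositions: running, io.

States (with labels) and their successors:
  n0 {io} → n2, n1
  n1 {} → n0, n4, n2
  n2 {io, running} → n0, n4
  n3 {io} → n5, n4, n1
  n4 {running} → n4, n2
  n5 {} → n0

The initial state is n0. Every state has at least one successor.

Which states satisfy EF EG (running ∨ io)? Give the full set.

{n0, n1, n2, n3, n4, n5}

States satisfying EG (running ∨ io): {n0, n2, n3, n4}.
States satisfying EF EG (running ∨ io): {n0, n1, n2, n3, n4, n5}.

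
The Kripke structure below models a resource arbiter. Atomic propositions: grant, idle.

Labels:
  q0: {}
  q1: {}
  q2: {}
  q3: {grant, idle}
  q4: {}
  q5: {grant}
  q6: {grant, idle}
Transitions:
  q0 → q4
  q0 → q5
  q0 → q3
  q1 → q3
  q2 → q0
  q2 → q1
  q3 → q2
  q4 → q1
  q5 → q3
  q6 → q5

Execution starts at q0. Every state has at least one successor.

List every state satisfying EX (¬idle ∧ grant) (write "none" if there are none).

States satisfying ¬idle ∧ grant: {q5}.
States satisfying EX (¬idle ∧ grant): {q0, q6}.

{q0, q6}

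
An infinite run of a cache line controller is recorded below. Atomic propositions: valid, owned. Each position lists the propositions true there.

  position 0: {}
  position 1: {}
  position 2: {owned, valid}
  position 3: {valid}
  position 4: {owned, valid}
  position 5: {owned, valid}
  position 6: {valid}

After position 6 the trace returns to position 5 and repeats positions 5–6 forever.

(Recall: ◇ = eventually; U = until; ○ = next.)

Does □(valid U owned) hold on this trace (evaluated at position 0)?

No

valid U owned must hold at every position from 0 onward. It fails at position 0, so □(valid U owned) is false.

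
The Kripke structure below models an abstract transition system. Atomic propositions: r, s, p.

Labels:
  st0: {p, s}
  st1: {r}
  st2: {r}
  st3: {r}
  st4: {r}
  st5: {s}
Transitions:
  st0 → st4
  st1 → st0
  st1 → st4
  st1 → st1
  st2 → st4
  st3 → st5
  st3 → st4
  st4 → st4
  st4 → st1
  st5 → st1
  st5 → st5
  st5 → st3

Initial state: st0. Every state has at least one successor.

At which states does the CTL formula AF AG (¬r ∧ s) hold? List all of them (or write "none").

none

States satisfying AG (¬r ∧ s): ∅.
States satisfying AF AG (¬r ∧ s): ∅.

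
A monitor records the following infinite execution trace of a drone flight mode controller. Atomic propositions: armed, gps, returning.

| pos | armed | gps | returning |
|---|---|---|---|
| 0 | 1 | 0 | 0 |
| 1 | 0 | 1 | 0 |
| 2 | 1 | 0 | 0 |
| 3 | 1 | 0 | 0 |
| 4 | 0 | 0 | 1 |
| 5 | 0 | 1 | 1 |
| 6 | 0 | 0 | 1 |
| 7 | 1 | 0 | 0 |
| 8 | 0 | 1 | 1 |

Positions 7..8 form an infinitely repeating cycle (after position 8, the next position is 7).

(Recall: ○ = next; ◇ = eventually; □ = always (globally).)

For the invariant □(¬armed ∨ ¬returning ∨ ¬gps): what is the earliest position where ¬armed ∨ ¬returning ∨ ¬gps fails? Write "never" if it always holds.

never

¬armed ∨ ¬returning ∨ ¬gps holds at every position 0..8, and those are all the positions the trace ever visits, so the invariant □(¬armed ∨ ¬returning ∨ ¬gps) is never violated.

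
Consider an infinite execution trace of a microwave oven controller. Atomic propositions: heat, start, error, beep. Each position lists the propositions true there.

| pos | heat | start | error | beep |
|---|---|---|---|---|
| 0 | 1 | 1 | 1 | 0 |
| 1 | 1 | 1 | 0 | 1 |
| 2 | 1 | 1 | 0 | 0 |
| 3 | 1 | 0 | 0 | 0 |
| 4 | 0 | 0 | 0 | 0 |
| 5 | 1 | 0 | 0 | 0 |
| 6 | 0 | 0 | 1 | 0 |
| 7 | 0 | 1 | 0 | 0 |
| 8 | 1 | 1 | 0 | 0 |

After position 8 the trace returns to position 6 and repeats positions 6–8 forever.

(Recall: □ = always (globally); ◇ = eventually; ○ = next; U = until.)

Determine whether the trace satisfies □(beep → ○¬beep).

beep → ○¬beep holds at every position 0..8, and those are all positions ever visited, so □(beep → ○¬beep) holds.
Positions where beep holds: 1.
Check ○¬beep at each: 1→ok.

Satisfied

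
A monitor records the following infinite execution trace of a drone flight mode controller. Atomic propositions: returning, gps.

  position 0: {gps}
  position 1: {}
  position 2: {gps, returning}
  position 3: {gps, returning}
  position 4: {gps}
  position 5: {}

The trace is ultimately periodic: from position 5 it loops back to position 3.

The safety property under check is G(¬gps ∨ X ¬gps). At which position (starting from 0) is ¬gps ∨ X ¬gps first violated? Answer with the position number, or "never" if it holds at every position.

2

Check ¬gps ∨ X ¬gps at each position in order: 0 ✓, 1 ✓.
At position 2 the labels are {gps, returning} and the next position 3 has {gps, returning}, so ¬gps ∨ X ¬gps is false there. This is the first violation.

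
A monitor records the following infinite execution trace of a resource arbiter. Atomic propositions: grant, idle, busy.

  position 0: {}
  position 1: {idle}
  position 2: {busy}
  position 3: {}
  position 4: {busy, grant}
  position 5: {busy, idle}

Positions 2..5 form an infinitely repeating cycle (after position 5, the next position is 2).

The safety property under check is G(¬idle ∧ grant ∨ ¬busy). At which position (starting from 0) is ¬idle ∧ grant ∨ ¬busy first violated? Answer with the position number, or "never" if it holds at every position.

2

Check ¬idle ∧ grant ∨ ¬busy at each position in order: 0 ✓, 1 ✓.
At position 2 the labels are {busy}, so ¬idle ∧ grant ∨ ¬busy is false there. This is the first violation.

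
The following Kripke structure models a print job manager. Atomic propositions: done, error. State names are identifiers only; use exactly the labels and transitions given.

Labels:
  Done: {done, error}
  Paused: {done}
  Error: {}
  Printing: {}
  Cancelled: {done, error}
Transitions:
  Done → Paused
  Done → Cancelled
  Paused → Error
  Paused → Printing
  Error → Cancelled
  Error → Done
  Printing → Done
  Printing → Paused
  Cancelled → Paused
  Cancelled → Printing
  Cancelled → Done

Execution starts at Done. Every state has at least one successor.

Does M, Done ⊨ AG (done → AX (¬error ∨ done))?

Yes

States satisfying done → AX (¬error ∨ done): {Done, Paused, Error, Printing, Cancelled}.
States satisfying AG (done → AX (¬error ∨ done)): {Done, Paused, Error, Printing, Cancelled}.
Every state reachable from Done satisfies done → AX (¬error ∨ done).
Done ∈ Sat(AG (done → AX (¬error ∨ done))).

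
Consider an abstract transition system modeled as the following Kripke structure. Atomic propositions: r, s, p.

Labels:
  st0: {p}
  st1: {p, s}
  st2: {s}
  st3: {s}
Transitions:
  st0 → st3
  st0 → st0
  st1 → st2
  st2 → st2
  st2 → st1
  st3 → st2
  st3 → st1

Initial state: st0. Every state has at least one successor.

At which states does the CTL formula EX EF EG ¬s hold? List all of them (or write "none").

{st0}

States satisfying EF EG ¬s: {st0}.
States satisfying EX EF EG ¬s: {st0}.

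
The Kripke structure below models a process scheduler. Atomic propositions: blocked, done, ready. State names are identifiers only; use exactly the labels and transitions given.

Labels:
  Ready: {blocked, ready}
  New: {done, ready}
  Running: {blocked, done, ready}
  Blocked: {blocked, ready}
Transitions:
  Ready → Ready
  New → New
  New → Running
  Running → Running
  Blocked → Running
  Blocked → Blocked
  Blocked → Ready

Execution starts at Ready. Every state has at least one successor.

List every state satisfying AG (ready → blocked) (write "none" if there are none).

{Ready, Running, Blocked}

States satisfying ready → blocked: {Ready, Running, Blocked}.
States satisfying AG (ready → blocked): {Ready, Running, Blocked}.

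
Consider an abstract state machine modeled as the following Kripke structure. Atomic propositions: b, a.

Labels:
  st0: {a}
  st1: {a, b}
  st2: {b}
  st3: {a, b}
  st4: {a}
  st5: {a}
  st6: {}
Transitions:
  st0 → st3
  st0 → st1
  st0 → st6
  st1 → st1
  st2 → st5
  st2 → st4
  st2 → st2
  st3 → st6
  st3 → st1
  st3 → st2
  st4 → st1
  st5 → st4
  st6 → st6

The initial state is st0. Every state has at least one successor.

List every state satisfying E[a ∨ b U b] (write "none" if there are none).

{st0, st1, st2, st3, st4, st5}

States satisfying a ∨ b: {st0, st1, st2, st3, st4, st5}.
States satisfying b: {st1, st2, st3}.
States satisfying E[a ∨ b U b]: {st0, st1, st2, st3, st4, st5}.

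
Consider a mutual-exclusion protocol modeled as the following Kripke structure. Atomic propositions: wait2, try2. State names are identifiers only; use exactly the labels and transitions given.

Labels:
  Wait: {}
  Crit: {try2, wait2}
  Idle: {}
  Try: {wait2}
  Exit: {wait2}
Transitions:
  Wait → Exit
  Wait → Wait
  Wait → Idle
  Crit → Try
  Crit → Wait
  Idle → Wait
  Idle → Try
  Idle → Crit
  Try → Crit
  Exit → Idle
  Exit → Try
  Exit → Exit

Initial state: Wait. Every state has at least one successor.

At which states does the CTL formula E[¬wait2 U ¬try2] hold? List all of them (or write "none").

States satisfying ¬wait2: {Wait, Idle}.
States satisfying ¬try2: {Wait, Idle, Try, Exit}.
States satisfying E[¬wait2 U ¬try2]: {Wait, Idle, Try, Exit}.

{Wait, Idle, Try, Exit}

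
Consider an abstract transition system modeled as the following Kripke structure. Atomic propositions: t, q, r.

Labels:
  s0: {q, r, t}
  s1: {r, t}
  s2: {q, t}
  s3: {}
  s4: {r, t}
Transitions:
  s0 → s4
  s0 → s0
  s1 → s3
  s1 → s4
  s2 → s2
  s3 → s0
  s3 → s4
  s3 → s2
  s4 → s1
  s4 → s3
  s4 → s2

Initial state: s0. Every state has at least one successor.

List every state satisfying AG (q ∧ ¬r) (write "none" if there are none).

States satisfying q ∧ ¬r: {s2}.
States satisfying AG (q ∧ ¬r): {s2}.

{s2}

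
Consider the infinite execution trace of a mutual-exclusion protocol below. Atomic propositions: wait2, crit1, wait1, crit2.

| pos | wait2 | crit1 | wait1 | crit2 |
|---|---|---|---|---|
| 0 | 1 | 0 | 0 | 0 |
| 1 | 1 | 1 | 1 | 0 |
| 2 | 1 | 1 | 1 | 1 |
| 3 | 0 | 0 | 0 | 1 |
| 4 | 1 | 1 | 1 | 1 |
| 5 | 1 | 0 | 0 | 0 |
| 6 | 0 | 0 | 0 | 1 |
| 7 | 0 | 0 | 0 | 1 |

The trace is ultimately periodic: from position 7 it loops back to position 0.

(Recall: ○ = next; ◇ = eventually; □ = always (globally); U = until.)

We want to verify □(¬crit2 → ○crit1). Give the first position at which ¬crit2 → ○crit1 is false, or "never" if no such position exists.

Check ¬crit2 → ○crit1 at each position in order: 0 ✓, 1 ✓, 2 ✓, 3 ✓, 4 ✓.
At position 5 the labels are {wait2} and the next position 6 has {crit2}, so ¬crit2 → ○crit1 is false there. This is the first violation.

5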